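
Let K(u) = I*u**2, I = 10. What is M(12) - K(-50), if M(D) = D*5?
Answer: -24940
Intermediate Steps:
M(D) = 5*D
K(u) = 10*u**2
M(12) - K(-50) = 5*12 - 10*(-50)**2 = 60 - 10*2500 = 60 - 1*25000 = 60 - 25000 = -24940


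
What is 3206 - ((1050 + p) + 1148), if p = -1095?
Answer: 2103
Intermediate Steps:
3206 - ((1050 + p) + 1148) = 3206 - ((1050 - 1095) + 1148) = 3206 - (-45 + 1148) = 3206 - 1*1103 = 3206 - 1103 = 2103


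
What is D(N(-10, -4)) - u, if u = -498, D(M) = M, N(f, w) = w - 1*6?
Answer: 488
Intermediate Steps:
N(f, w) = -6 + w (N(f, w) = w - 6 = -6 + w)
D(N(-10, -4)) - u = (-6 - 4) - 1*(-498) = -10 + 498 = 488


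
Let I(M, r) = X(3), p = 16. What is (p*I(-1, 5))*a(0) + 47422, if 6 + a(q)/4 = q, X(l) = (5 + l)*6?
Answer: 28990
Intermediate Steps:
X(l) = 30 + 6*l
I(M, r) = 48 (I(M, r) = 30 + 6*3 = 30 + 18 = 48)
a(q) = -24 + 4*q
(p*I(-1, 5))*a(0) + 47422 = (16*48)*(-24 + 4*0) + 47422 = 768*(-24 + 0) + 47422 = 768*(-24) + 47422 = -18432 + 47422 = 28990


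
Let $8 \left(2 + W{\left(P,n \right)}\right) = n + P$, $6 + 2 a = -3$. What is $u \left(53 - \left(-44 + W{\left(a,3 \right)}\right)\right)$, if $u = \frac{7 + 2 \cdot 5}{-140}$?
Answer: $- \frac{26979}{2240} \approx -12.044$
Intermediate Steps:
$a = - \frac{9}{2}$ ($a = -3 + \frac{1}{2} \left(-3\right) = -3 - \frac{3}{2} = - \frac{9}{2} \approx -4.5$)
$W{\left(P,n \right)} = -2 + \frac{P}{8} + \frac{n}{8}$ ($W{\left(P,n \right)} = -2 + \frac{n + P}{8} = -2 + \frac{P + n}{8} = -2 + \left(\frac{P}{8} + \frac{n}{8}\right) = -2 + \frac{P}{8} + \frac{n}{8}$)
$u = - \frac{17}{140}$ ($u = \left(7 + 10\right) \left(- \frac{1}{140}\right) = 17 \left(- \frac{1}{140}\right) = - \frac{17}{140} \approx -0.12143$)
$u \left(53 - \left(-44 + W{\left(a,3 \right)}\right)\right) = - \frac{17 \left(53 - \left(-46 - \frac{9}{16} + \frac{3}{8}\right)\right)}{140} = - \frac{17 \left(53 + \left(44 - \left(-2 - \frac{9}{16} + \frac{3}{8}\right)\right)\right)}{140} = - \frac{17 \left(53 + \left(44 - - \frac{35}{16}\right)\right)}{140} = - \frac{17 \left(53 + \left(44 + \frac{35}{16}\right)\right)}{140} = - \frac{17 \left(53 + \frac{739}{16}\right)}{140} = \left(- \frac{17}{140}\right) \frac{1587}{16} = - \frac{26979}{2240}$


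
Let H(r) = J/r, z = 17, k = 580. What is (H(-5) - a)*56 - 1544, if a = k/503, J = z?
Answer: -4524416/2515 ≈ -1799.0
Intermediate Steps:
J = 17
a = 580/503 ≈ 1.1531
H(r) = 17/r
(H(-5) - a)*56 - 1544 = (17/(-5) - 1*580/503)*56 - 1544 = (17*(-⅕) - 580/503)*56 - 1544 = (-17/5 - 580/503)*56 - 1544 = -11451/2515*56 - 1544 = -641256/2515 - 1544 = -4524416/2515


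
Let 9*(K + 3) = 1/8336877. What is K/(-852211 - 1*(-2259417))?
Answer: -112547839/52792665010479 ≈ -2.1319e-6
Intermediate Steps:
K = -225095678/75031893 (K = -3 + (1/9)/8336877 = -3 + (1/9)*(1/8336877) = -3 + 1/75031893 = -225095678/75031893 ≈ -3.0000)
K/(-852211 - 1*(-2259417)) = -225095678/(75031893*(-852211 - 1*(-2259417))) = -225095678/(75031893*(-852211 + 2259417)) = -225095678/75031893/1407206 = -225095678/75031893*1/1407206 = -112547839/52792665010479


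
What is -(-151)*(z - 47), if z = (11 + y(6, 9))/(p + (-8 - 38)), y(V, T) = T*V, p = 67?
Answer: -139222/21 ≈ -6629.6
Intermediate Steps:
z = 65/21 (z = (11 + 9*6)/(67 + (-8 - 38)) = (11 + 54)/(67 - 46) = 65/21 ≈ 3.0952)
-(-151)*(z - 47) = -(-151)*(65/21 - 47) = -(-151)*(-922)/21 = -1*139222/21 = -139222/21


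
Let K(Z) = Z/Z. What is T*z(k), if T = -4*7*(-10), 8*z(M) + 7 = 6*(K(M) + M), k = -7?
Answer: -1505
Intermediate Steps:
K(Z) = 1
z(M) = -⅛ + 3*M/4 (z(M) = -7/8 + (6*(1 + M))/8 = -7/8 + (6 + 6*M)/8 = -7/8 + (¾ + 3*M/4) = -⅛ + 3*M/4)
T = 280 (T = -28*(-10) = 280)
T*z(k) = 280*(-⅛ + (¾)*(-7)) = 280*(-⅛ - 21/4) = 280*(-43/8) = -1505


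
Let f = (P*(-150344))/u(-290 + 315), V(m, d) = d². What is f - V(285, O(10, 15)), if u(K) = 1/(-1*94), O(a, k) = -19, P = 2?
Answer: 28264311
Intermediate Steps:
u(K) = -1/94 (u(K) = 1/(-94) = -1/94)
f = 28264672 (f = (2*(-150344))/(-1/94) = -300688*(-94) = 28264672)
f - V(285, O(10, 15)) = 28264672 - 1*(-19)² = 28264672 - 1*361 = 28264672 - 361 = 28264311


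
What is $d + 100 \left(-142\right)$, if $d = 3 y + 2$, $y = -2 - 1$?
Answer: $-14207$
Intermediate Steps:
$y = -3$
$d = -7$ ($d = 3 \left(-3\right) + 2 = -9 + 2 = -7$)
$d + 100 \left(-142\right) = -7 + 100 \left(-142\right) = -7 - 14200 = -14207$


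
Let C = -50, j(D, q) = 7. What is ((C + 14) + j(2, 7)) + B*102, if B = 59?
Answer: 5989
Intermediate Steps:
((C + 14) + j(2, 7)) + B*102 = ((-50 + 14) + 7) + 59*102 = (-36 + 7) + 6018 = -29 + 6018 = 5989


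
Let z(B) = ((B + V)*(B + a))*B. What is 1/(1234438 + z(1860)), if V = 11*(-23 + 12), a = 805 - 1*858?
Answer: 1/5846048218 ≈ 1.7106e-10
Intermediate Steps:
a = -53 (a = 805 - 858 = -53)
V = -121 (V = 11*(-11) = -121)
z(B) = B*(-121 + B)*(-53 + B) (z(B) = ((B - 121)*(B - 53))*B = ((-121 + B)*(-53 + B))*B = B*(-121 + B)*(-53 + B))
1/(1234438 + z(1860)) = 1/(1234438 + 1860*(6413 + 1860**2 - 174*1860)) = 1/(1234438 + 1860*(6413 + 3459600 - 323640)) = 1/(1234438 + 1860*3142373) = 1/(1234438 + 5844813780) = 1/5846048218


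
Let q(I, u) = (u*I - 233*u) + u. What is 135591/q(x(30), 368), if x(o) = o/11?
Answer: -1491501/928096 ≈ -1.6071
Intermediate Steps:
x(o) = o/11 (x(o) = o*(1/11) = o/11)
q(I, u) = -232*u + I*u (q(I, u) = (I*u - 233*u) + u = (-233*u + I*u) + u = -232*u + I*u)
135591/q(x(30), 368) = 135591/((368*(-232 + (1/11)*30))) = 135591/((368*(-232 + 30/11))) = 135591/((368*(-2522/11))) = 135591/(-928096/11) = 135591*(-11/928096) = -1491501/928096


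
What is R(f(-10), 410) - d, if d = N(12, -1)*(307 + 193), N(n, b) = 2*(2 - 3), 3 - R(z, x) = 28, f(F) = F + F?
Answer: 975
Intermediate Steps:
f(F) = 2*F
R(z, x) = -25 (R(z, x) = 3 - 1*28 = 3 - 28 = -25)
N(n, b) = -2 (N(n, b) = 2*(-1) = -2)
d = -1000 (d = -2*(307 + 193) = -2*500 = -1000)
R(f(-10), 410) - d = -25 - 1*(-1000) = -25 + 1000 = 975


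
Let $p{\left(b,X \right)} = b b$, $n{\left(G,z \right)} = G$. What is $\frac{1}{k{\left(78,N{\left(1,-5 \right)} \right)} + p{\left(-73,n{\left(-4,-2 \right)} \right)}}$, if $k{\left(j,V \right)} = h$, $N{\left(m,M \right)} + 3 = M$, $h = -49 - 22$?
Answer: $\frac{1}{5258} \approx 0.00019019$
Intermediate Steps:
$p{\left(b,X \right)} = b^{2}$
$h = -71$ ($h = -49 - 22 = -71$)
$N{\left(m,M \right)} = -3 + M$
$k{\left(j,V \right)} = -71$
$\frac{1}{k{\left(78,N{\left(1,-5 \right)} \right)} + p{\left(-73,n{\left(-4,-2 \right)} \right)}} = \frac{1}{-71 + \left(-73\right)^{2}} = \frac{1}{-71 + 5329} = \frac{1}{5258}$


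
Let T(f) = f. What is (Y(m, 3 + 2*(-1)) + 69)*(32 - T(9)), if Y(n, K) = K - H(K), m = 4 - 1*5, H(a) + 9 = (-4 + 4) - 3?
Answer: 1886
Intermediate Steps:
H(a) = -12 (H(a) = -9 + ((-4 + 4) - 3) = -9 + (0 - 3) = -9 - 3 = -12)
m = -1 (m = 4 - 5 = -1)
Y(n, K) = 12 + K (Y(n, K) = K - 1*(-12) = K + 12 = 12 + K)
(Y(m, 3 + 2*(-1)) + 69)*(32 - T(9)) = ((12 + (3 + 2*(-1))) + 69)*(32 - 1*9) = ((12 + (3 - 2)) + 69)*(32 - 9) = ((12 + 1) + 69)*23 = (13 + 69)*23 = 82*23 = 1886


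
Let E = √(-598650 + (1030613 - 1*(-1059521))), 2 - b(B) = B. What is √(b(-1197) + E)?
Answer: √(1199 + 2*√372871) ≈ 49.196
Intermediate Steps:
b(B) = 2 - B
E = 2*√372871 (E = √(-598650 + (1030613 + 1059521)) = √(-598650 + 2090134) = √1491484 = 2*√372871 ≈ 1221.3)
√(b(-1197) + E) = √((2 - 1*(-1197)) + 2*√372871) = √((2 + 1197) + 2*√372871) = √(1199 + 2*√372871)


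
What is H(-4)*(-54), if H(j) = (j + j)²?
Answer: -3456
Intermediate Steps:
H(j) = 4*j² (H(j) = (2*j)² = 4*j²)
H(-4)*(-54) = (4*(-4)²)*(-54) = (4*16)*(-54) = 64*(-54) = -3456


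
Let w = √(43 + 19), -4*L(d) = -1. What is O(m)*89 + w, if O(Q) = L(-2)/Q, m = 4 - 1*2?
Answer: 89/8 + √62 ≈ 18.999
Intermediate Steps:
L(d) = ¼ (L(d) = -¼*(-1) = ¼)
m = 2 (m = 4 - 2 = 2)
w = √62 ≈ 7.8740
O(Q) = 1/(4*Q)
O(m)*89 + w = ((¼)/2)*89 + √62 = ((¼)*(½))*89 + √62 = (⅛)*89 + √62 = 89/8 + √62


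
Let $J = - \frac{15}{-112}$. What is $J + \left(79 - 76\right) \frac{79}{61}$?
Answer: $\frac{27459}{6832} \approx 4.0192$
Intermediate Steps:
$J = \frac{15}{112}$ ($J = \left(-15\right) \left(- \frac{1}{112}\right) = \frac{15}{112} \approx 0.13393$)
$J + \left(79 - 76\right) \frac{79}{61} = \frac{15}{112} + \left(79 - 76\right) \frac{79}{61} = \frac{15}{112} + \left(79 - 76\right) 79 \cdot \frac{1}{61} = \frac{15}{112} + 3 \cdot \frac{79}{61} = \frac{15}{112} + \frac{237}{61} = \frac{27459}{6832}$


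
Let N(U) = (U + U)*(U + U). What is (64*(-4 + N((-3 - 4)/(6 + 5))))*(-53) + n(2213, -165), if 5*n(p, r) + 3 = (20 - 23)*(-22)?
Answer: 4892103/605 ≈ 8086.1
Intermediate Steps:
n(p, r) = 63/5 (n(p, r) = -3/5 + ((20 - 23)*(-22))/5 = -3/5 + (-3*(-22))/5 = -3/5 + (1/5)*66 = -3/5 + 66/5 = 63/5)
N(U) = 4*U**2 (N(U) = (2*U)*(2*U) = 4*U**2)
(64*(-4 + N((-3 - 4)/(6 + 5))))*(-53) + n(2213, -165) = (64*(-4 + 4*((-3 - 4)/(6 + 5))**2))*(-53) + 63/5 = (64*(-4 + 4*(-7/11)**2))*(-53) + 63/5 = (64*(-4 + 4*(49/121)))*(-53) + 63/5 = (64*(-4 + 196/121))*(-53) + 63/5 = (64*(-288/121))*(-53) + 63/5 = -18432/121*(-53) + 63/5 = 976896/121 + 63/5 = 4892103/605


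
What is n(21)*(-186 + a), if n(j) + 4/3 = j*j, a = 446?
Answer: 342940/3 ≈ 1.1431e+5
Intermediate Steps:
n(j) = -4/3 + j**2 (n(j) = -4/3 + j*j = -4/3 + j**2)
n(21)*(-186 + a) = (-4/3 + 21**2)*(-186 + 446) = (-4/3 + 441)*260 = (1319/3)*260 = 342940/3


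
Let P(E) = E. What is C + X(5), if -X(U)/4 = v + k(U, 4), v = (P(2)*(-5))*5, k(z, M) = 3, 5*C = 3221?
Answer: 4161/5 ≈ 832.20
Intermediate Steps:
C = 3221/5 (C = (⅕)*3221 = 3221/5 ≈ 644.20)
v = -50 (v = (2*(-5))*5 = -10*5 = -50)
X(U) = 188 (X(U) = -4*(-50 + 3) = -4*(-47) = 188)
C + X(5) = 3221/5 + 188 = 4161/5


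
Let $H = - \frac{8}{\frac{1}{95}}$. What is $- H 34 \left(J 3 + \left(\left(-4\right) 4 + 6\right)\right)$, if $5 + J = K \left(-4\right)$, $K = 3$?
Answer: $-1576240$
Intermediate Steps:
$J = -17$ ($J = -5 + 3 \left(-4\right) = -5 - 12 = -17$)
$H = -760$ ($H = - 8 \frac{1}{\frac{1}{95}} = \left(-8\right) 95 = -760$)
$- H 34 \left(J 3 + \left(\left(-4\right) 4 + 6\right)\right) = \left(-1\right) \left(-760\right) 34 \left(\left(-17\right) 3 + \left(\left(-4\right) 4 + 6\right)\right) = 760 \cdot 34 \left(-51 + \left(-16 + 6\right)\right) = 25840 \left(-51 - 10\right) = 25840 \left(-61\right) = -1576240$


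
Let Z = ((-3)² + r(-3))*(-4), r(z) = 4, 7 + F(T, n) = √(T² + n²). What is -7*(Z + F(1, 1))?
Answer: 413 - 7*√2 ≈ 403.10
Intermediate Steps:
F(T, n) = -7 + √(T² + n²)
Z = -52 (Z = ((-3)² + 4)*(-4) = (9 + 4)*(-4) = 13*(-4) = -52)
-7*(Z + F(1, 1)) = -7*(-52 + (-7 + √(1² + 1²))) = -7*(-52 + (-7 + √(1 + 1))) = -7*(-52 + (-7 + √2)) = -7*(-59 + √2) = 413 - 7*√2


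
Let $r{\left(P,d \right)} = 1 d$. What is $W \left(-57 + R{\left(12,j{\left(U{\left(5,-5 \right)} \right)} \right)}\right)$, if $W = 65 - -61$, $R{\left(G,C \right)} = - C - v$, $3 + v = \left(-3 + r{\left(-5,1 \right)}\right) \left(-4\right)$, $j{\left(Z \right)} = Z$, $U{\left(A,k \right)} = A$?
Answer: $-8442$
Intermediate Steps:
$r{\left(P,d \right)} = d$
$v = 5$ ($v = -3 + \left(-3 + 1\right) \left(-4\right) = -3 - -8 = -3 + 8 = 5$)
$R{\left(G,C \right)} = -5 - C$ ($R{\left(G,C \right)} = - C - 5 = -5 - C$)
$W = 126$ ($W = 65 + 61 = 126$)
$W \left(-57 + R{\left(12,j{\left(U{\left(5,-5 \right)} \right)} \right)}\right) = 126 \left(-57 - 10\right) = 126 \left(-67\right) = -8442$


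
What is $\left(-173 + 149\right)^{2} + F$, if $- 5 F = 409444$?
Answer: $- \frac{406564}{5} \approx -81313.0$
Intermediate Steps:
$F = - \frac{409444}{5}$ ($F = \left(- \frac{1}{5}\right) 409444 = - \frac{409444}{5} \approx -81889.0$)
$\left(-173 + 149\right)^{2} + F = \left(-173 + 149\right)^{2} - \frac{409444}{5} = \left(-24\right)^{2} - \frac{409444}{5} = 576 - \frac{409444}{5} = - \frac{406564}{5}$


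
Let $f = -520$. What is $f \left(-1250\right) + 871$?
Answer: $650871$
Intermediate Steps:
$f \left(-1250\right) + 871 = \left(-520\right) \left(-1250\right) + 871 = 650000 + 871 = 650871$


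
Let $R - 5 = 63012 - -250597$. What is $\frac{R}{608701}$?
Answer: $\frac{313614}{608701} \approx 0.51522$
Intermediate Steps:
$R = 313614$ ($R = 5 + \left(63012 - -250597\right) = 5 + \left(63012 + 250597\right) = 5 + 313609 = 313614$)
$\frac{R}{608701} = \frac{313614}{608701}$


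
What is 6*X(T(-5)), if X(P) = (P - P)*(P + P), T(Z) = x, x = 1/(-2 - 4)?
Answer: 0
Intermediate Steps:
x = -1/6 (x = 1/(-6) = -1/6 ≈ -0.16667)
T(Z) = -1/6
X(P) = 0 (X(P) = 0*(2*P) = 0)
6*X(T(-5)) = 6*0 = 0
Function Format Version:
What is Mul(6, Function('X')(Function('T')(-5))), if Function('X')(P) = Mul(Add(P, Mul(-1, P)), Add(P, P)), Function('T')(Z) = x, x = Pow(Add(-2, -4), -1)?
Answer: 0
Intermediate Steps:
x = Rational(-1, 6) (x = Pow(-6, -1) = Rational(-1, 6) ≈ -0.16667)
Function('T')(Z) = Rational(-1, 6)
Function('X')(P) = 0 (Function('X')(P) = Mul(0, Mul(2, P)) = 0)
Mul(6, Function('X')(Function('T')(-5))) = Mul(6, 0) = 0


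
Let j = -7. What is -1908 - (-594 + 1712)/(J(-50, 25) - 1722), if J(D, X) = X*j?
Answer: -3618358/1897 ≈ -1907.4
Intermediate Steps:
J(D, X) = -7*X (J(D, X) = X*(-7) = -7*X)
-1908 - (-594 + 1712)/(J(-50, 25) - 1722) = -1908 - (-594 + 1712)/(-7*25 - 1722) = -1908 - 1118/(-175 - 1722) = -1908 - 1118/(-1897) = -1908 - 1118*(-1)/1897 = -1908 - 1*(-1118/1897) = -1908 + 1118/1897 = -3618358/1897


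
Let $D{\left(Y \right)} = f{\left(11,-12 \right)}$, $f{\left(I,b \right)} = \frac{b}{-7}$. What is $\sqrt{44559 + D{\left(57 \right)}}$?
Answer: $\frac{5 \sqrt{87339}}{7} \approx 211.09$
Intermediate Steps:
$f{\left(I,b \right)} = - \frac{b}{7}$ ($f{\left(I,b \right)} = b \left(- \frac{1}{7}\right) = - \frac{b}{7}$)
$D{\left(Y \right)} = \frac{12}{7}$ ($D{\left(Y \right)} = \left(- \frac{1}{7}\right) \left(-12\right) = \frac{12}{7}$)
$\sqrt{44559 + D{\left(57 \right)}} = \sqrt{44559 + \frac{12}{7}} = \sqrt{\frac{311925}{7}} = \frac{5 \sqrt{87339}}{7}$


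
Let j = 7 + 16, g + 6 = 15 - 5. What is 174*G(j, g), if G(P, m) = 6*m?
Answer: 4176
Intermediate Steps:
g = 4 (g = -6 + (15 - 5) = -6 + 10 = 4)
j = 23
174*G(j, g) = 174*(6*4) = 174*24 = 4176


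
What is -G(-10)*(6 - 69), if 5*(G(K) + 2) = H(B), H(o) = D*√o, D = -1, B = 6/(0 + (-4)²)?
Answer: -126 - 63*√6/20 ≈ -133.72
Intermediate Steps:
B = 3/8 (B = 6/(0 + 16) = 6/16 = 6*(1/16) = 3/8 ≈ 0.37500)
H(o) = -√o
G(K) = -2 - √6/20 (G(K) = -2 + (-√(3/8))/5 = -2 + (-√6/4)/5 = -2 - √6/20)
-G(-10)*(6 - 69) = -(-2 - √6/20)*(6 - 69) = -(-2 - √6/20)*(-63) = -(126 + 63*√6/20) = -126 - 63*√6/20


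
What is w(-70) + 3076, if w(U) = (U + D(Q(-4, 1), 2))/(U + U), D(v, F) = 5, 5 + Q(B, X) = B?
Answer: 86141/28 ≈ 3076.5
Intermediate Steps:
Q(B, X) = -5 + B
w(U) = (5 + U)/(2*U) (w(U) = (U + 5)/(U + U) = (5 + U)/((2*U)) = (5 + U)*(1/(2*U)) = (5 + U)/(2*U))
w(-70) + 3076 = (1/2)*(5 - 70)/(-70) + 3076 = (1/2)*(-1/70)*(-65) + 3076 = 13/28 + 3076 = 86141/28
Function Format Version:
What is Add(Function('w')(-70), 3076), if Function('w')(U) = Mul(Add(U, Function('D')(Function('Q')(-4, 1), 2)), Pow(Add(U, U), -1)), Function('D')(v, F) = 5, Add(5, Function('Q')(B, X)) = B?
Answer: Rational(86141, 28) ≈ 3076.5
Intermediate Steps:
Function('Q')(B, X) = Add(-5, B)
Function('w')(U) = Mul(Rational(1, 2), Pow(U, -1), Add(5, U)) (Function('w')(U) = Mul(Add(U, 5), Pow(Add(U, U), -1)) = Mul(Add(5, U), Pow(Mul(2, U), -1)) = Mul(Add(5, U), Mul(Rational(1, 2), Pow(U, -1))) = Mul(Rational(1, 2), Pow(U, -1), Add(5, U)))
Add(Function('w')(-70), 3076) = Add(Mul(Rational(1, 2), Pow(-70, -1), Add(5, -70)), 3076) = Add(Mul(Rational(1, 2), Rational(-1, 70), -65), 3076) = Add(Rational(13, 28), 3076) = Rational(86141, 28)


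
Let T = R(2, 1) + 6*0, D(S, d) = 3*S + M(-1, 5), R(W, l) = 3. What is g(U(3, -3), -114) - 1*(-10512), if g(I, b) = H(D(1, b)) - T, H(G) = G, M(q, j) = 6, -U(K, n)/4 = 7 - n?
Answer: 10518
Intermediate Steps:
U(K, n) = -28 + 4*n (U(K, n) = -4*(7 - n) = -28 + 4*n)
D(S, d) = 6 + 3*S (D(S, d) = 3*S + 6 = 6 + 3*S)
T = 3 (T = 3 + 6*0 = 3 + 0 = 3)
g(I, b) = 6 (g(I, b) = (6 + 3*1) - 1*3 = (6 + 3) - 3 = 9 - 3 = 6)
g(U(3, -3), -114) - 1*(-10512) = 6 - 1*(-10512) = 6 + 10512 = 10518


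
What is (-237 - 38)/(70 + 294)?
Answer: -275/364 ≈ -0.75549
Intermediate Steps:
(-237 - 38)/(70 + 294) = -275/364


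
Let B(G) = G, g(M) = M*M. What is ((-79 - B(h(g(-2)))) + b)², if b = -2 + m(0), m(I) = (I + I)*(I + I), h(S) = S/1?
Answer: 7225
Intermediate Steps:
g(M) = M²
h(S) = S (h(S) = S*1 = S)
m(I) = 4*I² (m(I) = (2*I)*(2*I) = 4*I²)
b = -2 (b = -2 + 4*0² = -2 + 4*0 = -2 + 0 = -2)
((-79 - B(h(g(-2)))) + b)² = ((-79 - 1*(-2)²) - 2)² = ((-79 - 1*4) - 2)² = ((-79 - 4) - 2)² = (-83 - 2)² = (-85)² = 7225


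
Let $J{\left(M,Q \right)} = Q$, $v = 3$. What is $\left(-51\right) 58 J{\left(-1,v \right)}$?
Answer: $-8874$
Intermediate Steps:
$\left(-51\right) 58 J{\left(-1,v \right)} = \left(-51\right) 58 \cdot 3 = \left(-2958\right) 3 = -8874$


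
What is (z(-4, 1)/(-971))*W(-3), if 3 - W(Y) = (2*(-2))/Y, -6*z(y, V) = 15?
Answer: 25/5826 ≈ 0.0042911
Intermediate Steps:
z(y, V) = -5/2 (z(y, V) = -⅙*15 = -5/2)
W(Y) = 3 + 4/Y (W(Y) = 3 - 2*(-2)/Y = 3 - (-4)/Y = 3 + 4/Y)
(z(-4, 1)/(-971))*W(-3) = (-5/2/(-971))*(3 + 4/(-3)) = (-5/2*(-1/971))*(3 + 4*(-⅓)) = 5*(3 - 4/3)/1942 = (5/1942)*(5/3) = 25/5826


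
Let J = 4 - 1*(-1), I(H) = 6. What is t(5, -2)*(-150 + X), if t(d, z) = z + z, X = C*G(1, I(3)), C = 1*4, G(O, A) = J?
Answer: 520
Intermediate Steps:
J = 5 (J = 4 + 1 = 5)
G(O, A) = 5
C = 4
X = 20 (X = 4*5 = 20)
t(d, z) = 2*z
t(5, -2)*(-150 + X) = (2*(-2))*(-150 + 20) = -4*(-130) = 520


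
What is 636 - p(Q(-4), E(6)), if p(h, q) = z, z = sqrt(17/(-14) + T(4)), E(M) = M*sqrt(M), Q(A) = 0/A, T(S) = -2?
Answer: 636 - 3*I*sqrt(70)/14 ≈ 636.0 - 1.7928*I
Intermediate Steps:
Q(A) = 0
E(M) = M**(3/2)
z = 3*I*sqrt(70)/14 (z = sqrt(17/(-14) - 2) = sqrt(17*(-1/14) - 2) = sqrt(-17/14 - 2) = sqrt(-45/14) = 3*I*sqrt(70)/14 ≈ 1.7928*I)
p(h, q) = 3*I*sqrt(70)/14
636 - p(Q(-4), E(6)) = 636 - 3*I*sqrt(70)/14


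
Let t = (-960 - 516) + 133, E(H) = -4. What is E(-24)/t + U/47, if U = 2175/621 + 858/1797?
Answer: 686050295/7826562153 ≈ 0.087657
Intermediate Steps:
U = 493477/123993 (U = 2175*(1/621) + 858*(1/1797) = 725/207 + 286/599 = 493477/123993 ≈ 3.9799)
t = -1343 (t = -1476 + 133 = -1343)
E(-24)/t + U/47 = -4/(-1343) + (493477/123993)/47 = -4*(-1/1343) + (493477/123993)*(1/47) = 4/1343 + 493477/5827671 = 686050295/7826562153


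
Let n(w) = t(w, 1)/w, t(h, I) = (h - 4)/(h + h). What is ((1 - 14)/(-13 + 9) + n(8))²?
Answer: 11025/1024 ≈ 10.767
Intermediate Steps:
t(h, I) = (-4 + h)/(2*h) (t(h, I) = (-4 + h)/((2*h)) = (-4 + h)*(1/(2*h)) = (-4 + h)/(2*h))
n(w) = (-4 + w)/(2*w²) (n(w) = ((-4 + w)/(2*w))/w = (-4 + w)/(2*w²))
((1 - 14)/(-13 + 9) + n(8))² = ((1 - 14)/(-13 + 9) + (½)*(-4 + 8)/8²)² = (-13/(-4) + (½)*(1/64)*4)² = (-13*(-¼) + 1/32)² = (13/4 + 1/32)² = (105/32)² = 11025/1024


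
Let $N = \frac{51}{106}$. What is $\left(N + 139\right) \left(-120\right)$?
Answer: $- \frac{887100}{53} \approx -16738.0$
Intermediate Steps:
$N = \frac{51}{106}$ ($N = 51 \cdot \frac{1}{106} = \frac{51}{106} \approx 0.48113$)
$\left(N + 139\right) \left(-120\right) = \left(\frac{51}{106} + 139\right) \left(-120\right) = \frac{14785}{106} \left(-120\right) = - \frac{887100}{53}$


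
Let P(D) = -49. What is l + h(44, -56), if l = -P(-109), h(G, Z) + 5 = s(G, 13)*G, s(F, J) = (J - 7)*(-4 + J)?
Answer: 2420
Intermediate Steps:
s(F, J) = (-7 + J)*(-4 + J)
h(G, Z) = -5 + 54*G (h(G, Z) = -5 + (28 + 13**2 - 11*13)*G = -5 + (28 + 169 - 143)*G = -5 + 54*G)
l = 49 (l = -1*(-49) = 49)
l + h(44, -56) = 49 + (-5 + 54*44) = 49 + (-5 + 2376) = 49 + 2371 = 2420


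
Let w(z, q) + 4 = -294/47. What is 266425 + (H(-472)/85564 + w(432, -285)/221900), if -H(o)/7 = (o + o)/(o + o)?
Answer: 59437594138665763/223093156300 ≈ 2.6643e+5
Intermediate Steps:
w(z, q) = -482/47 (w(z, q) = -4 - 294/47 = -482/47)
H(o) = -7 (H(o) = -7*(o + o)/(o + o) = -7*2*o/(2*o) = -7*2*o*1/(2*o) = -7*1 = -7)
266425 + (H(-472)/85564 + w(432, -285)/221900) = 266425 + (-7/85564 - 482/47/221900) = 266425 + (-7*1/85564 - 482/47*1/221900) = 266425 + (-7/85564 - 241/5214650) = 266425 - 28561737/223093156300 = 59437594138665763/223093156300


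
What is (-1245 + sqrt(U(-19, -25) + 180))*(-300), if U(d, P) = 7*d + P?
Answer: 373500 - 300*sqrt(22) ≈ 3.7209e+5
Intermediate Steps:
U(d, P) = P + 7*d
(-1245 + sqrt(U(-19, -25) + 180))*(-300) = (-1245 + sqrt((-25 + 7*(-19)) + 180))*(-300) = (-1245 + sqrt((-25 - 133) + 180))*(-300) = (-1245 + sqrt(-158 + 180))*(-300) = (-1245 + sqrt(22))*(-300) = 373500 - 300*sqrt(22)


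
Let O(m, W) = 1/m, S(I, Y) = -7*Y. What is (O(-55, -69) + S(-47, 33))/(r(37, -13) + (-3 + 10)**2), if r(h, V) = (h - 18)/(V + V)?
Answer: -330356/69025 ≈ -4.7860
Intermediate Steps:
r(h, V) = (-18 + h)/(2*V) (r(h, V) = (-18 + h)/((2*V)) = (-18 + h)*(1/(2*V)) = (-18 + h)/(2*V))
(O(-55, -69) + S(-47, 33))/(r(37, -13) + (-3 + 10)**2) = (1/(-55) - 7*33)/((1/2)*(-18 + 37)/(-13) + (-3 + 10)**2) = (-1/55 - 231)/((1/2)*(-1/13)*19 + 7**2) = -12706/(55*(-19/26 + 49)) = -12706/(55*1255/26) = -12706/55*26/1255 = -330356/69025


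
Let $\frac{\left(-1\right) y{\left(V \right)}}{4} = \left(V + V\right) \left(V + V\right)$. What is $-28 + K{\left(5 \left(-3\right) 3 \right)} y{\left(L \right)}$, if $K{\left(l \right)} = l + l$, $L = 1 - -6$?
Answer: $70532$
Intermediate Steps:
$L = 7$ ($L = 1 + 6 = 7$)
$y{\left(V \right)} = - 16 V^{2}$ ($y{\left(V \right)} = - 4 \left(V + V\right) \left(V + V\right) = - 4 \cdot 2 V 2 V = - 4 \cdot 4 V^{2} = - 16 V^{2}$)
$K{\left(l \right)} = 2 l$
$-28 + K{\left(5 \left(-3\right) 3 \right)} y{\left(L \right)} = -28 + 2 \cdot 5 \left(-3\right) 3 \left(- 16 \cdot 7^{2}\right) = -28 + 2 \left(\left(-15\right) 3\right) \left(\left(-16\right) 49\right) = -28 + 2 \left(-45\right) \left(-784\right) = -28 - -70560 = -28 + 70560 = 70532$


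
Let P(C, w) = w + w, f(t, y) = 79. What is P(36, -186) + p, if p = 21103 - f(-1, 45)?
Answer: 20652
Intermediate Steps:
P(C, w) = 2*w
p = 21024 (p = 21103 - 1*79 = 21103 - 79 = 21024)
P(36, -186) + p = 2*(-186) + 21024 = -372 + 21024 = 20652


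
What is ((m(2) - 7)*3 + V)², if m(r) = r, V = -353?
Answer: 135424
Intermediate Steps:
((m(2) - 7)*3 + V)² = ((2 - 7)*3 - 353)² = (-5*3 - 353)² = (-15 - 353)² = (-368)² = 135424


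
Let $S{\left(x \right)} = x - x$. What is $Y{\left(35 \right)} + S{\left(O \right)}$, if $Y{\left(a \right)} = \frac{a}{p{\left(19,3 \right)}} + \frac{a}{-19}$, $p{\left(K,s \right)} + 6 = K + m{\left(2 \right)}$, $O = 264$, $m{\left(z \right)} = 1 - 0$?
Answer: $\frac{25}{38} \approx 0.6579$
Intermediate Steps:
$m{\left(z \right)} = 1$ ($m{\left(z \right)} = 1 + 0 = 1$)
$S{\left(x \right)} = 0$
$p{\left(K,s \right)} = -5 + K$ ($p{\left(K,s \right)} = -6 + \left(K + 1\right) = -6 + \left(1 + K\right) = -5 + K$)
$Y{\left(a \right)} = \frac{5 a}{266}$ ($Y{\left(a \right)} = \frac{a}{-5 + 19} + \frac{a}{-19} = \frac{a}{14} + a \left(- \frac{1}{19}\right) = a \frac{1}{14} - \frac{a}{19} = \frac{a}{14} - \frac{a}{19} = \frac{5 a}{266}$)
$Y{\left(35 \right)} + S{\left(O \right)} = \frac{5}{266} \cdot 35 + 0 = \frac{25}{38} + 0 = \frac{25}{38}$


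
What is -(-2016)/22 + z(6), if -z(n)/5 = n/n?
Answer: 953/11 ≈ 86.636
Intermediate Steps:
z(n) = -5 (z(n) = -5*n/n = -5*1 = -5)
-(-2016)/22 + z(6) = -(-2016)/22 - 5 = -42*(-24/11) - 5 = 1008/11 - 5 = 953/11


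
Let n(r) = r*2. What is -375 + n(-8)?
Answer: -391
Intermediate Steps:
n(r) = 2*r
-375 + n(-8) = -375 + 2*(-8) = -375 - 16 = -391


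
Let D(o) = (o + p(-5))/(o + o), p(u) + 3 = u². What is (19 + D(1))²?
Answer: 3721/4 ≈ 930.25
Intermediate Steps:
p(u) = -3 + u²
D(o) = (22 + o)/(2*o) (D(o) = (o + (-3 + (-5)²))/(o + o) = (o + (-3 + 25))/((2*o)) = (o + 22)*(1/(2*o)) = (22 + o)*(1/(2*o)) = (22 + o)/(2*o))
(19 + D(1))² = (19 + (½)*(22 + 1)/1)² = (19 + (½)*1*23)² = (19 + 23/2)² = (61/2)² = 3721/4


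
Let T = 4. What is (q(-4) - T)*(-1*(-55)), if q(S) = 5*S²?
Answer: 4180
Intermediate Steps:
(q(-4) - T)*(-1*(-55)) = (5*(-4)² - 1*4)*(-1*(-55)) = (5*16 - 4)*55 = (80 - 4)*55 = 76*55 = 4180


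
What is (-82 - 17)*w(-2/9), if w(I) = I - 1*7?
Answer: 715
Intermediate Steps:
w(I) = -7 + I (w(I) = I - 7 = -7 + I)
(-82 - 17)*w(-2/9) = (-82 - 17)*(-7 - 2/9) = -99*(-7 - 2*⅑) = -99*(-7 - 2/9) = -99*(-65/9) = 715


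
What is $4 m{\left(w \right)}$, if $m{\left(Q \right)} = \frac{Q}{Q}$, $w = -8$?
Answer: $4$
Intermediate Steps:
$m{\left(Q \right)} = 1$
$4 m{\left(w \right)} = 4 \cdot 1 = 4$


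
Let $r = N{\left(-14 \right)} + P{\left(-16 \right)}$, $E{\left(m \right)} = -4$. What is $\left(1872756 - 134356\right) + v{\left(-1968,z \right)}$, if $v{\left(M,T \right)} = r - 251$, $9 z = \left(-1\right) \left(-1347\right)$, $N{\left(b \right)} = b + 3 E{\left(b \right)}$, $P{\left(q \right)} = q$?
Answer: $1738107$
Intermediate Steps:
$N{\left(b \right)} = -12 + b$ ($N{\left(b \right)} = b + 3 \left(-4\right) = b - 12 = -12 + b$)
$r = -42$ ($r = \left(-12 - 14\right) - 16 = -26 - 16 = -42$)
$z = \frac{449}{3}$ ($z = \frac{\left(-1\right) \left(-1347\right)}{9} = \frac{1}{9} \cdot 1347 = \frac{449}{3} \approx 149.67$)
$v{\left(M,T \right)} = -293$ ($v{\left(M,T \right)} = -42 - 251 = -293$)
$\left(1872756 - 134356\right) + v{\left(-1968,z \right)} = \left(1872756 - 134356\right) - 293 = 1738400 - 293 = 1738107$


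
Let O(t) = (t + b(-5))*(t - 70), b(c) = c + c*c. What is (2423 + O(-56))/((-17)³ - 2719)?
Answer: -6959/7632 ≈ -0.91182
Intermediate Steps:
b(c) = c + c²
O(t) = (-70 + t)*(20 + t) (O(t) = (t - 5*(1 - 5))*(t - 70) = (t - 5*(-4))*(-70 + t) = (t + 20)*(-70 + t) = (20 + t)*(-70 + t) = (-70 + t)*(20 + t))
(2423 + O(-56))/((-17)³ - 2719) = (2423 + (-1400 + (-56)² - 50*(-56)))/((-17)³ - 2719) = (2423 + (-1400 + 3136 + 2800))/(-4913 - 2719) = (2423 + 4536)/(-7632) = 6959*(-1/7632) = -6959/7632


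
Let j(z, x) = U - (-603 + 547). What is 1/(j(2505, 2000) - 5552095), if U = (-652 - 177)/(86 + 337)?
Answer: -423/2348513326 ≈ -1.8011e-7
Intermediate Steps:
U = -829/423 ≈ -1.9598
j(z, x) = 22859/423 (j(z, x) = -829/423 - (-603 + 547) = -829/423 - 1*(-56) = -829/423 + 56 = 22859/423)
1/(j(2505, 2000) - 5552095) = 1/(22859/423 - 5552095) = 1/(-2348513326/423) = -423/2348513326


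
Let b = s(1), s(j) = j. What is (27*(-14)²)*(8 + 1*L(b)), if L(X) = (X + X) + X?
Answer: 58212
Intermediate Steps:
b = 1
L(X) = 3*X (L(X) = 2*X + X = 3*X)
(27*(-14)²)*(8 + 1*L(b)) = (27*(-14)²)*(8 + 1*(3*1)) = (27*196)*(8 + 1*3) = 5292*(8 + 3) = 5292*11 = 58212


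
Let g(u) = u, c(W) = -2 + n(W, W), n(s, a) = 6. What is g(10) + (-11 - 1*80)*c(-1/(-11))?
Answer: -354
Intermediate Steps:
c(W) = 4 (c(W) = -2 + 6 = 4)
g(10) + (-11 - 1*80)*c(-1/(-11)) = 10 + (-11 - 1*80)*4 = 10 + (-11 - 80)*4 = 10 - 91*4 = 10 - 364 = -354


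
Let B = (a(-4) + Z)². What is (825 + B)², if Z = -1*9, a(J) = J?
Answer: 988036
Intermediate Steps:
Z = -9
B = 169 (B = (-4 - 9)² = (-13)² = 169)
(825 + B)² = (825 + 169)² = 994² = 988036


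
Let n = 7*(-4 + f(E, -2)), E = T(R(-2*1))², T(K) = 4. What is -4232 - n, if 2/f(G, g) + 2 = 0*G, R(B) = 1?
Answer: -4197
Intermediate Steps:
E = 16 (E = 4² = 16)
f(G, g) = -1 (f(G, g) = 2/(-2 + 0*G) = 2/(-2 + 0) = 2/(-2) = 2*(-½) = -1)
n = -35 (n = 7*(-4 - 1) = 7*(-5) = -35)
-4232 - n = -4232 - 1*(-35) = -4232 + 35 = -4197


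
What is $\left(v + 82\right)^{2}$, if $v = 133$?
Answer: $46225$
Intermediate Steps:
$\left(v + 82\right)^{2} = \left(133 + 82\right)^{2} = 215^{2} = 46225$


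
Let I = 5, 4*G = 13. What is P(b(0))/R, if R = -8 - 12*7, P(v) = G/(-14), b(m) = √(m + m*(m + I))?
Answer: 13/5152 ≈ 0.0025233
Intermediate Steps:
G = 13/4 (G = (¼)*13 = 13/4 ≈ 3.2500)
b(m) = √(m + m*(5 + m)) (b(m) = √(m + m*(m + 5)) = √(m + m*(5 + m)))
P(v) = -13/56 (P(v) = (13/4)/(-14) = (13/4)*(-1/14) = -13/56)
R = -92 (R = -8 - 84 = -92)
P(b(0))/R = -13/56/(-92) = -13/56*(-1/92) = 13/5152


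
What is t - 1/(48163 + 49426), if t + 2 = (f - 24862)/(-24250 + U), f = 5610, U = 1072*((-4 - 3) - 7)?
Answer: -2891776877/1915574481 ≈ -1.5096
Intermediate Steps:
U = -15008 (U = 1072*(-7 - 7) = 1072*(-14) = -15008)
t = -29632/19629 (t = -2 + (5610 - 24862)/(-24250 - 15008) = -2 - 19252/(-39258) = -2 - 19252*(-1/39258) = -2 + 9626/19629 = -29632/19629 ≈ -1.5096)
t - 1/(48163 + 49426) = -29632/19629 - 1/(48163 + 49426) = -29632/19629 - 1/97589 = -2891776877/1915574481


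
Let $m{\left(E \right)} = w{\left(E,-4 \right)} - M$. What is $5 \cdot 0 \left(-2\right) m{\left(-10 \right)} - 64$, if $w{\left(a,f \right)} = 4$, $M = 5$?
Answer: $-64$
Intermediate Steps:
$m{\left(E \right)} = -1$ ($m{\left(E \right)} = 4 - 5 = -1$)
$5 \cdot 0 \left(-2\right) m{\left(-10 \right)} - 64 = 5 \cdot 0 \left(-2\right) \left(-1\right) - 64 = 0 \left(-2\right) \left(-1\right) - 64 = 0 \left(-1\right) - 64 = 0 - 64 = -64$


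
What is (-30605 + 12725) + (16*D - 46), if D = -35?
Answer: -18486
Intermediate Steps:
(-30605 + 12725) + (16*D - 46) = (-30605 + 12725) + (16*(-35) - 46) = -17880 + (-560 - 46) = -17880 - 606 = -18486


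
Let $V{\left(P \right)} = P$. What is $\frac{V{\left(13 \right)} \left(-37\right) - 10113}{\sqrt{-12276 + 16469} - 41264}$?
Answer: $\frac{437150816}{1702713503} + \frac{10594 \sqrt{4193}}{1702713503} \approx 0.25714$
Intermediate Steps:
$\frac{V{\left(13 \right)} \left(-37\right) - 10113}{\sqrt{-12276 + 16469} - 41264} = \frac{13 \left(-37\right) - 10113}{\sqrt{-12276 + 16469} - 41264} = \frac{-481 - 10113}{\sqrt{4193} - 41264} = - \frac{10594}{-41264 + \sqrt{4193}}$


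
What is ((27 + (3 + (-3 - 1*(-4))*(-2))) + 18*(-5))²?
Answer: 3844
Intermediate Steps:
((27 + (3 + (-3 - 1*(-4))*(-2))) + 18*(-5))² = ((27 + (3 + (-3 + 4)*(-2))) - 90)² = ((27 + (3 + 1*(-2))) - 90)² = ((27 + (3 - 2)) - 90)² = ((27 + 1) - 90)² = (28 - 90)² = (-62)² = 3844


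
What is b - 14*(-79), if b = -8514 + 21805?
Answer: 14397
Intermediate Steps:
b = 13291
b - 14*(-79) = 13291 - 14*(-79) = 13291 + 1106 = 14397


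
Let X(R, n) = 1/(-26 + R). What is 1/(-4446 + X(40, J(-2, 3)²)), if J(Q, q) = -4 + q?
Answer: -14/62243 ≈ -0.00022492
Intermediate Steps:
1/(-4446 + X(40, J(-2, 3)²)) = 1/(-4446 + 1/(-26 + 40)) = 1/(-4446 + 1/14) = 1/(-62243/14) = -14/62243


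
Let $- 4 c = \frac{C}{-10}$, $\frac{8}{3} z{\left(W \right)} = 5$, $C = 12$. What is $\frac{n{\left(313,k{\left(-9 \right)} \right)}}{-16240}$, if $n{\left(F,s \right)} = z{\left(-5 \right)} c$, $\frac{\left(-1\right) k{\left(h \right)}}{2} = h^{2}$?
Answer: $- \frac{9}{259840} \approx -3.4637 \cdot 10^{-5}$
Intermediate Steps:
$z{\left(W \right)} = \frac{15}{8}$ ($z{\left(W \right)} = \frac{3}{8} \cdot 5 = \frac{15}{8}$)
$c = \frac{3}{10}$ ($c = - \frac{12 \frac{1}{-10}}{4} = - \frac{12 \left(- \frac{1}{10}\right)}{4} = \left(- \frac{1}{4}\right) \left(- \frac{6}{5}\right) = \frac{3}{10} \approx 0.3$)
$k{\left(h \right)} = - 2 h^{2}$
$n{\left(F,s \right)} = \frac{9}{16}$ ($n{\left(F,s \right)} = \frac{15}{8} \cdot \frac{3}{10} = \frac{9}{16}$)
$\frac{n{\left(313,k{\left(-9 \right)} \right)}}{-16240} = \frac{9}{16 \left(-16240\right)} = \frac{9}{16} \left(- \frac{1}{16240}\right) = - \frac{9}{259840}$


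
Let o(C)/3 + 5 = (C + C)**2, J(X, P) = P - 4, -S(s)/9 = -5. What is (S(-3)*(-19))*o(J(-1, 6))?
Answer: -28215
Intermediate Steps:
S(s) = 45 (S(s) = -9*(-5) = 45)
J(X, P) = -4 + P
o(C) = -15 + 12*C**2 (o(C) = -15 + 3*(C + C)**2 = -15 + 3*(2*C)**2 = -15 + 3*(4*C**2) = -15 + 12*C**2)
(S(-3)*(-19))*o(J(-1, 6)) = (45*(-19))*(-15 + 12*(-4 + 6)**2) = -855*(-15 + 12*2**2) = -855*(-15 + 12*4) = -855*(-15 + 48) = -855*33 = -28215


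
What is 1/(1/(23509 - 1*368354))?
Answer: -344845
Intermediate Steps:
1/(1/(23509 - 1*368354)) = 1/(1/(23509 - 368354)) = 1/(1/(-344845)) = 1/(-1/344845) = -344845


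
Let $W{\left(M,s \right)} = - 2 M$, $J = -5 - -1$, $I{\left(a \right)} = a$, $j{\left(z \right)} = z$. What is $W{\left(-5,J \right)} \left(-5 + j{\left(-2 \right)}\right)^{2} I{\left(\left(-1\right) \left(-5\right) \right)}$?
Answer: $2450$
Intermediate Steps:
$J = -4$ ($J = -5 + 1 = -4$)
$W{\left(-5,J \right)} \left(-5 + j{\left(-2 \right)}\right)^{2} I{\left(\left(-1\right) \left(-5\right) \right)} = \left(-2\right) \left(-5\right) \left(-5 - 2\right)^{2} \left(\left(-1\right) \left(-5\right)\right) = 10 \left(-7\right)^{2} \cdot 5 = 10 \cdot 49 \cdot 5 = 490 \cdot 5 = 2450$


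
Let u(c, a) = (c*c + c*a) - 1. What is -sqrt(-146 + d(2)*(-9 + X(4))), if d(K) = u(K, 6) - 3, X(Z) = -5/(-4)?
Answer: -I*sqrt(239) ≈ -15.46*I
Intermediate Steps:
u(c, a) = -1 + c**2 + a*c (u(c, a) = (c**2 + a*c) - 1 = -1 + c**2 + a*c)
X(Z) = 5/4 (X(Z) = -5*(-1/4) = 5/4)
d(K) = -4 + K**2 + 6*K (d(K) = (-1 + K**2 + 6*K) - 3 = -4 + K**2 + 6*K)
-sqrt(-146 + d(2)*(-9 + X(4))) = -sqrt(-146 + (-4 + 2**2 + 6*2)*(-9 + 5/4)) = -sqrt(-146 + (-4 + 4 + 12)*(-31/4)) = -sqrt(-146 + 12*(-31/4)) = -sqrt(-146 - 93) = -sqrt(-239) = -I*sqrt(239)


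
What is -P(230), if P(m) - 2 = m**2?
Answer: -52902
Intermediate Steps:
P(m) = 2 + m**2
-P(230) = -(2 + 230**2) = -(2 + 52900) = -1*52902 = -52902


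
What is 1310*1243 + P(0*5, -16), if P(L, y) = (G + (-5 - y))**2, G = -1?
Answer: 1628430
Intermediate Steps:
P(L, y) = (-6 - y)**2 (P(L, y) = (-1 + (-5 - y))**2 = (-6 - y)**2)
1310*1243 + P(0*5, -16) = 1310*1243 + (6 - 16)**2 = 1628330 + (-10)**2 = 1628330 + 100 = 1628430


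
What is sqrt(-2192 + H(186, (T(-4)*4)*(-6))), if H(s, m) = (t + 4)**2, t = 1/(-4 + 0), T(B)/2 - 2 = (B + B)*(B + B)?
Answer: I*sqrt(34847)/4 ≈ 46.668*I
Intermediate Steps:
T(B) = 4 + 8*B**2 (T(B) = 4 + 2*((B + B)*(B + B)) = 4 + 2*((2*B)*(2*B)) = 4 + 2*(4*B**2) = 4 + 8*B**2)
t = -1/4 (t = 1/(-4) = -1/4 ≈ -0.25000)
H(s, m) = 225/16 (H(s, m) = (-1/4 + 4)**2 = (15/4)**2 = 225/16)
sqrt(-2192 + H(186, (T(-4)*4)*(-6))) = sqrt(-2192 + 225/16) = sqrt(-34847/16) = I*sqrt(34847)/4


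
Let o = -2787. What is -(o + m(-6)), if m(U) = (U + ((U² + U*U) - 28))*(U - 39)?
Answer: 4497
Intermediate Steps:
m(U) = (-39 + U)*(-28 + U + 2*U²) (m(U) = (U + ((U² + U²) - 28))*(-39 + U) = (U + (2*U² - 28))*(-39 + U) = (U + (-28 + 2*U²))*(-39 + U) = (-28 + U + 2*U²)*(-39 + U) = (-39 + U)*(-28 + U + 2*U²))
-(o + m(-6)) = -(-2787 + (1092 - 77*(-6)² - 67*(-6) + 2*(-6)³)) = -(-2787 + (1092 - 77*36 + 402 + 2*(-216))) = -(-2787 + (1092 - 2772 + 402 - 432)) = -(-2787 - 1710) = -1*(-4497) = 4497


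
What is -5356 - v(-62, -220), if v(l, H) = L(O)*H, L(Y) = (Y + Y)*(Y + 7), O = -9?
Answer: 2564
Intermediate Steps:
L(Y) = 2*Y*(7 + Y) (L(Y) = (2*Y)*(7 + Y) = 2*Y*(7 + Y))
v(l, H) = 36*H (v(l, H) = (2*(-9)*(7 - 9))*H = (2*(-9)*(-2))*H = 36*H)
-5356 - v(-62, -220) = -5356 - 36*(-220) = -5356 - 1*(-7920) = -5356 + 7920 = 2564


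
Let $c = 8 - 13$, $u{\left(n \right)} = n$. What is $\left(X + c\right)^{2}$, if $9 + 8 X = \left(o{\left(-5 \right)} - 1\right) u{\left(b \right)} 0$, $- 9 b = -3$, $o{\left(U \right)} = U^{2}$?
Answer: $\frac{2401}{64} \approx 37.516$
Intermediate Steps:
$b = \frac{1}{3}$ ($b = \left(- \frac{1}{9}\right) \left(-3\right) = \frac{1}{3} \approx 0.33333$)
$c = -5$ ($c = 8 - 13 = -5$)
$X = - \frac{9}{8}$ ($X = - \frac{9}{8} + \frac{\left(\left(-5\right)^{2} - 1\right) \frac{1}{3} \cdot 0}{8} = - \frac{9}{8} + \frac{\left(25 - 1\right) \frac{1}{3} \cdot 0}{8} = - \frac{9}{8} + \frac{24 \cdot \frac{1}{3} \cdot 0}{8} = - \frac{9}{8} + \frac{8 \cdot 0}{8} = - \frac{9}{8} + \frac{1}{8} \cdot 0 = - \frac{9}{8} + 0 = - \frac{9}{8} \approx -1.125$)
$\left(X + c\right)^{2} = \left(- \frac{9}{8} - 5\right)^{2} = \left(- \frac{49}{8}\right)^{2} = \frac{2401}{64}$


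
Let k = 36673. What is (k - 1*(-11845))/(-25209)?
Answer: -48518/25209 ≈ -1.9246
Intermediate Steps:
(k - 1*(-11845))/(-25209) = (36673 - 1*(-11845))/(-25209) = (36673 + 11845)*(-1/25209) = 48518*(-1/25209) = -48518/25209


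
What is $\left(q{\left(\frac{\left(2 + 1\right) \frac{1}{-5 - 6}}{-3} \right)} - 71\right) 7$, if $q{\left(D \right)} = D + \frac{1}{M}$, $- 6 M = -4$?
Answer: $- \frac{10689}{22} \approx -485.86$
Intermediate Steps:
$M = \frac{2}{3}$ ($M = \left(- \frac{1}{6}\right) \left(-4\right) = \frac{2}{3} \approx 0.66667$)
$q{\left(D \right)} = \frac{3}{2} + D$ ($q{\left(D \right)} = D + \frac{1}{\frac{2}{3}} = D + \frac{3}{2} = \frac{3}{2} + D$)
$\left(q{\left(\frac{\left(2 + 1\right) \frac{1}{-5 - 6}}{-3} \right)} - 71\right) 7 = \left(\left(\frac{3}{2} + \frac{\left(2 + 1\right) \frac{1}{-5 - 6}}{-3}\right) - 71\right) 7 = \left(\left(\frac{3}{2} + \frac{3}{-11} \left(- \frac{1}{3}\right)\right) - 71\right) 7 = \left(\left(\frac{3}{2} + 3 \left(- \frac{1}{11}\right) \left(- \frac{1}{3}\right)\right) - 71\right) 7 = \left(\left(\frac{3}{2} - - \frac{1}{11}\right) - 71\right) 7 = \left(\left(\frac{3}{2} + \frac{1}{11}\right) - 71\right) 7 = \left(\frac{35}{22} - 71\right) 7 = \left(- \frac{1527}{22}\right) 7 = - \frac{10689}{22}$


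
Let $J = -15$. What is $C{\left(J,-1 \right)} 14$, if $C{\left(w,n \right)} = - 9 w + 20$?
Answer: $2170$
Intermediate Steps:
$C{\left(w,n \right)} = 20 - 9 w$
$C{\left(J,-1 \right)} 14 = \left(20 - -135\right) 14 = \left(20 + 135\right) 14 = 155 \cdot 14 = 2170$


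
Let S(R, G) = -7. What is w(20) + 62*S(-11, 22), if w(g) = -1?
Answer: -435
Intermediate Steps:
w(20) + 62*S(-11, 22) = -1 + 62*(-7) = -1 - 434 = -435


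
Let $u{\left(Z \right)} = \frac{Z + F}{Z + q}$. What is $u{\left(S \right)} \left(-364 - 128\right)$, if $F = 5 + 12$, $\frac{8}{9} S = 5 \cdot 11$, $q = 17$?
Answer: $-492$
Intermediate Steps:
$S = \frac{495}{8}$ ($S = \frac{9 \cdot 5 \cdot 11}{8} = \frac{9}{8} \cdot 55 = \frac{495}{8} \approx 61.875$)
$F = 17$
$u{\left(Z \right)} = 1$ ($u{\left(Z \right)} = \frac{Z + 17}{Z + 17} = \frac{17 + Z}{17 + Z} = 1$)
$u{\left(S \right)} \left(-364 - 128\right) = 1 \left(-364 - 128\right) = 1 \left(-492\right) = -492$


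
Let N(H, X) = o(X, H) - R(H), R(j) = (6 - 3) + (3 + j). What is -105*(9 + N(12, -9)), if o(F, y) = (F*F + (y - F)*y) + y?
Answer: -35280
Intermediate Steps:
o(F, y) = y + F**2 + y*(y - F) (o(F, y) = (F**2 + y*(y - F)) + y = y + F**2 + y*(y - F))
R(j) = 6 + j (R(j) = 3 + (3 + j) = 6 + j)
N(H, X) = -6 + H**2 + X**2 - H*X (N(H, X) = (H + X**2 + H**2 - X*H) - (6 + H) = (H + X**2 + H**2 - H*X) + (-6 - H) = (H + H**2 + X**2 - H*X) + (-6 - H) = -6 + H**2 + X**2 - H*X)
-105*(9 + N(12, -9)) = -105*(9 + (-6 + 12**2 + (-9)**2 - 1*12*(-9))) = -105*(9 + (-6 + 144 + 81 + 108)) = -105*(9 + 327) = -105*336 = -35280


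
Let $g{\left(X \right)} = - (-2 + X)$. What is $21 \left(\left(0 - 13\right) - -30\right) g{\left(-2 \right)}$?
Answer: $1428$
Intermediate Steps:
$g{\left(X \right)} = 2 - X$
$21 \left(\left(0 - 13\right) - -30\right) g{\left(-2 \right)} = 21 \left(\left(0 - 13\right) - -30\right) \left(2 - -2\right) = 21 \left(-13 + 30\right) \left(2 + 2\right) = 21 \cdot 17 \cdot 4 = 357 \cdot 4 = 1428$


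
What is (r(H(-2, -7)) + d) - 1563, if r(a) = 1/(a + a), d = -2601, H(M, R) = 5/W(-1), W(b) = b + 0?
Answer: -41641/10 ≈ -4164.1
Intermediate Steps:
W(b) = b
H(M, R) = -5 (H(M, R) = 5/(-1) = 5*(-1) = -5)
r(a) = 1/(2*a)
(r(H(-2, -7)) + d) - 1563 = ((1/2)/(-5) - 2601) - 1563 = ((1/2)*(-1/5) - 2601) - 1563 = (-1/10 - 2601) - 1563 = -26011/10 - 1563 = -41641/10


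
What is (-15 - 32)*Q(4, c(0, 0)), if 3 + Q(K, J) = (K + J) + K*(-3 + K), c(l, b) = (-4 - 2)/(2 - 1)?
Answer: 47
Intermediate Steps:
c(l, b) = -6 (c(l, b) = -6/1 = -6*1 = -6)
Q(K, J) = -3 + J + K + K*(-3 + K) (Q(K, J) = -3 + ((K + J) + K*(-3 + K)) = -3 + ((J + K) + K*(-3 + K)) = -3 + (J + K + K*(-3 + K)) = -3 + J + K + K*(-3 + K))
(-15 - 32)*Q(4, c(0, 0)) = (-15 - 32)*(-3 - 6 + 4² - 2*4) = -47*(-3 - 6 + 16 - 8) = -47*(-1) = 47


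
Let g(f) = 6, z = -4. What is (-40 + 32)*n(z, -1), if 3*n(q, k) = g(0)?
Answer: -16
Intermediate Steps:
n(q, k) = 2 (n(q, k) = (1/3)*6 = 2)
(-40 + 32)*n(z, -1) = (-40 + 32)*2 = -8*2 = -16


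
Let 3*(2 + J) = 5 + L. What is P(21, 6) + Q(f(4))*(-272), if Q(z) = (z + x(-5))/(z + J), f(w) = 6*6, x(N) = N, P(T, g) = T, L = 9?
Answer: -5715/29 ≈ -197.07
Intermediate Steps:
f(w) = 36
J = 8/3 (J = -2 + (5 + 9)/3 = -2 + (⅓)*14 = -2 + 14/3 = 8/3 ≈ 2.6667)
Q(z) = (-5 + z)/(8/3 + z) (Q(z) = (z - 5)/(z + 8/3) = (-5 + z)/(8/3 + z))
P(21, 6) + Q(f(4))*(-272) = 21 + (3*(-5 + 36)/(8 + 3*36))*(-272) = 21 + (3*31/(8 + 108))*(-272) = 21 + (3*31/116)*(-272) = 21 + (3*(1/116)*31)*(-272) = 21 + (93/116)*(-272) = 21 - 6324/29 = -5715/29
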